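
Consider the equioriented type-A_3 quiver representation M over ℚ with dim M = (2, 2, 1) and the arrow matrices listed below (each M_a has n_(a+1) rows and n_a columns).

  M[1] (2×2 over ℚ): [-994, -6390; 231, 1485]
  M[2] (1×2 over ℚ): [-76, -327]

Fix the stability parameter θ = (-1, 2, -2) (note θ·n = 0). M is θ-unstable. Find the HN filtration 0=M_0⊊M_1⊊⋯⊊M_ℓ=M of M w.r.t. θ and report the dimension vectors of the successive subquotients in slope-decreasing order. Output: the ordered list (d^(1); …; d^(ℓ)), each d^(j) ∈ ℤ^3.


Barcode: M ≅ I[1,1], I[1,3], I[2,2]. HN layers by μ_θ (3 steps, strictly decreasing):
  μ^(1)=2; μ^(2)=0; μ^(3)=-1

((0, 1, 0); (0, 1, 1); (2, 0, 0))


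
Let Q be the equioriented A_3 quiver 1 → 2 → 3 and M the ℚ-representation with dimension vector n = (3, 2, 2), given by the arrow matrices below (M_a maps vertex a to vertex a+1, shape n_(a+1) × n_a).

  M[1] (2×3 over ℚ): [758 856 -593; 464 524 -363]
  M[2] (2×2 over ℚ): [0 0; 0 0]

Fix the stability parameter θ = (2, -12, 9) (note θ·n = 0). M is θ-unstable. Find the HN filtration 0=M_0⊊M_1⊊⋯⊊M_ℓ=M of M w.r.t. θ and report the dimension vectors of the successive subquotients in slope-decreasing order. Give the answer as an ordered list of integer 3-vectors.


Barcode: M ≅ I[1,1], I[1,2]^2, I[3,3]^2. HN layers by μ_θ (3 steps, strictly decreasing):
  μ^(1)=9; μ^(2)=2; μ^(3)=-5

((0, 0, 2); (1, 0, 0); (2, 2, 0))


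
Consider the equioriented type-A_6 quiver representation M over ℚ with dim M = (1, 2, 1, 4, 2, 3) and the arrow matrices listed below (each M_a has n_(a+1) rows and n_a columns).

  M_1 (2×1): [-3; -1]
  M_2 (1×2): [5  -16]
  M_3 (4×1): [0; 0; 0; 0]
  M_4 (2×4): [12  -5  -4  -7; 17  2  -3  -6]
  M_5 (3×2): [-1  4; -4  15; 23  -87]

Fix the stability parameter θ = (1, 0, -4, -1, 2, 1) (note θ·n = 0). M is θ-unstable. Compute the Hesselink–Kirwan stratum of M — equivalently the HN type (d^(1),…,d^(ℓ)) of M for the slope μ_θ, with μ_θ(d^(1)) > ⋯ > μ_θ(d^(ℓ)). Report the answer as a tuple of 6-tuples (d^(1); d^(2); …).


Via rank(M_{q-1}∘⋯∘M_p): M ≅ I[1,3], I[2,2], I[4,4]^2, I[4,6]^2, I[6,6].
μ_θ-semistable layers: μ^(1)=3/2; μ^(2)=1; μ^(3)=0; μ^(4)=-1

((0, 0, 0, 0, 2, 2); (0, 0, 0, 0, 0, 1); (0, 1, 0, 0, 0, 0); (1, 1, 1, 4, 0, 0))


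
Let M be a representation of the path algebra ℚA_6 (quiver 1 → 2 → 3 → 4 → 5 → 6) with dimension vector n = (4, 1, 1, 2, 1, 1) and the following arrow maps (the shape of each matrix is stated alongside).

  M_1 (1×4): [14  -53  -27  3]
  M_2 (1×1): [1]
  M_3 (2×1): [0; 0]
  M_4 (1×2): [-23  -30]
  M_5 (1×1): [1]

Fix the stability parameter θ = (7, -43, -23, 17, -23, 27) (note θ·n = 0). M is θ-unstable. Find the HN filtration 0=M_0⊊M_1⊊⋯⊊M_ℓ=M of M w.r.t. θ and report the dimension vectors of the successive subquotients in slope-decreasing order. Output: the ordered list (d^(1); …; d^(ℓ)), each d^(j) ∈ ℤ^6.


Via rank(M_{q-1}∘⋯∘M_p): M ≅ I[1,1]^3, I[1,3], I[4,4], I[4,6].
μ_θ-semistable layers: μ^(1)=27; μ^(2)=17; μ^(3)=7; μ^(4)=-3; μ^(5)=-59/3

((0, 0, 0, 0, 0, 1); (0, 0, 0, 1, 0, 0); (3, 0, 0, 0, 0, 0); (0, 0, 0, 1, 1, 0); (1, 1, 1, 0, 0, 0))


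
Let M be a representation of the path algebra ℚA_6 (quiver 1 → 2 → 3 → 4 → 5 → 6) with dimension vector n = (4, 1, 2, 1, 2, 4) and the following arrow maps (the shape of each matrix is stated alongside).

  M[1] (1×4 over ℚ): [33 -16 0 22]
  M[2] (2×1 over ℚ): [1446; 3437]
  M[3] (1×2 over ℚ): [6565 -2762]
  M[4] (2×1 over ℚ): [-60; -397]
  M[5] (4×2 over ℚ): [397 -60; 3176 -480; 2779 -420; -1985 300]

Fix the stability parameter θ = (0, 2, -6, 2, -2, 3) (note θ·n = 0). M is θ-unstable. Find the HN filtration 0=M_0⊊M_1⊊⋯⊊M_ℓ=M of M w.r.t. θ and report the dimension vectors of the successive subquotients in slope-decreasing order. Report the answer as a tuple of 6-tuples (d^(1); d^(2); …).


Interval decomposition of M: I[1,1]^3, I[1,5], I[3,3], I[5,6], I[6,6]^3.
HN type (ℓ=5): μ^(1)=3; μ^(2)=0; μ^(3)=-4/3; μ^(4)=-2; μ^(5)=-6

((0, 0, 0, 0, 0, 4); (3, 0, 0, 1, 1, 0); (1, 1, 1, 0, 0, 0); (0, 0, 0, 0, 1, 0); (0, 0, 1, 0, 0, 0))


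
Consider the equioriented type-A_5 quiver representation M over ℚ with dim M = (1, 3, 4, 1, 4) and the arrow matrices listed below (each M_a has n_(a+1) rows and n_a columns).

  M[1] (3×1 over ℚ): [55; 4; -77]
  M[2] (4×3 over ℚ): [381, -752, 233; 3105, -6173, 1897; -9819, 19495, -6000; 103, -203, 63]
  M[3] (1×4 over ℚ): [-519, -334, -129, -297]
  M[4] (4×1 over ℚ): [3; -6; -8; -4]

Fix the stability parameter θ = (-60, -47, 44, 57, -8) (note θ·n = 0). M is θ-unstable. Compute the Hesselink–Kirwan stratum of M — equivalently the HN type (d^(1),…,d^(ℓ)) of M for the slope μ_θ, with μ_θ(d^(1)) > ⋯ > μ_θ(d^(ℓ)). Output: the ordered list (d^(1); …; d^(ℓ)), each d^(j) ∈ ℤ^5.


Barcode: M ≅ I[1,5], I[2,3]^2, I[3,3], I[5,5]^3. HN layers by μ_θ (5 steps, strictly decreasing):
  μ^(1)=44; μ^(2)=31; μ^(3)=-8; μ^(4)=-47; μ^(5)=-60

((0, 0, 3, 0, 0); (0, 0, 1, 1, 1); (0, 0, 0, 0, 3); (0, 3, 0, 0, 0); (1, 0, 0, 0, 0))


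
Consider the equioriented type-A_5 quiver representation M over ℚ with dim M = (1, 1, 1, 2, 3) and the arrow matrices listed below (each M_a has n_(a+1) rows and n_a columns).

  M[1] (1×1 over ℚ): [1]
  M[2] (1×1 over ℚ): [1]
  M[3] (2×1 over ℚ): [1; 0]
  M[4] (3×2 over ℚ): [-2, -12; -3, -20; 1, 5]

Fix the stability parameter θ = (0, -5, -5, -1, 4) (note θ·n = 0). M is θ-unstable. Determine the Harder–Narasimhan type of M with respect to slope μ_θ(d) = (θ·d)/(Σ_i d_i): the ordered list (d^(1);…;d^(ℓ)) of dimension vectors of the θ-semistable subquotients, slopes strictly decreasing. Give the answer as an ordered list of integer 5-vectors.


Interval decomposition of M: I[1,5], I[4,5], I[5,5].
HN type (ℓ=3): μ^(1)=4; μ^(2)=-1; μ^(3)=-10/3

((0, 0, 0, 0, 3); (0, 0, 0, 2, 0); (1, 1, 1, 0, 0))


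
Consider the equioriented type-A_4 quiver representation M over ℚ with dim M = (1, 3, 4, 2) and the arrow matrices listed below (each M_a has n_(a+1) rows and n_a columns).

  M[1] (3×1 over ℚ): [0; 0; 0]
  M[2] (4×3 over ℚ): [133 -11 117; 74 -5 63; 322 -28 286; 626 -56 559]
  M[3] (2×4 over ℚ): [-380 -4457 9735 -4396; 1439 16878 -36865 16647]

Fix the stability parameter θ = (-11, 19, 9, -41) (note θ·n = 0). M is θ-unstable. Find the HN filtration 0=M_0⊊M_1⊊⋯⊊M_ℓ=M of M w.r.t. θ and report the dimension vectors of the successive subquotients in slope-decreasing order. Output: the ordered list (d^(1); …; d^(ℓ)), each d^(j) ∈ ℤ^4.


Interval decomposition of M: I[1,1], I[2,3], I[2,4]^2, I[3,3].
HN type (ℓ=4): μ^(1)=14; μ^(2)=9; μ^(3)=-13/3; μ^(4)=-11

((0, 1, 1, 0); (0, 0, 1, 0); (0, 2, 2, 2); (1, 0, 0, 0))


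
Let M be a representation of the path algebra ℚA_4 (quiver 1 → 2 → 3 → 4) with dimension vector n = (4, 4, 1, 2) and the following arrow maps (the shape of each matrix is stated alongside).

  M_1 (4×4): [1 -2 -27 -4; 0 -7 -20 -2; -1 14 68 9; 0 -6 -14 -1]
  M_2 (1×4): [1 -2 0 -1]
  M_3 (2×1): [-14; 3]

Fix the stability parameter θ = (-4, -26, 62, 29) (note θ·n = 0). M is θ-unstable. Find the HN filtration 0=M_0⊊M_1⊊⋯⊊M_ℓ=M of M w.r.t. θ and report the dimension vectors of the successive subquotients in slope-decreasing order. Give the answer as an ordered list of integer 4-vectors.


Interval decomposition of M: I[1,2]^3, I[1,4], I[4,4].
HN type (ℓ=3): μ^(1)=91/2; μ^(2)=29; μ^(3)=-15

((0, 0, 1, 1); (0, 0, 0, 1); (4, 4, 0, 0))


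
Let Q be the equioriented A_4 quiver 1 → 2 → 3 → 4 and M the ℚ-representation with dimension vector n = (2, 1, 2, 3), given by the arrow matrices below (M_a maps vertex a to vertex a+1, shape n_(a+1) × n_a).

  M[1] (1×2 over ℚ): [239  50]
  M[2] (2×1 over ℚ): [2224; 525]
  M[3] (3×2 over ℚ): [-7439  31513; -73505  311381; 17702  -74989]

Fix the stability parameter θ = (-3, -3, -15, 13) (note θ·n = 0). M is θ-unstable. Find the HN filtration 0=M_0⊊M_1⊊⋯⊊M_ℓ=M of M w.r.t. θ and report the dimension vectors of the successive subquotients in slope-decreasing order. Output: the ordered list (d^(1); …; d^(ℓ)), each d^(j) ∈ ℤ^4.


Interval decomposition of M: I[1,1], I[1,4], I[3,4], I[4,4].
HN type (ℓ=4): μ^(1)=13; μ^(2)=-3; μ^(3)=-7; μ^(4)=-15

((0, 0, 0, 3); (1, 0, 0, 0); (1, 1, 1, 0); (0, 0, 1, 0))


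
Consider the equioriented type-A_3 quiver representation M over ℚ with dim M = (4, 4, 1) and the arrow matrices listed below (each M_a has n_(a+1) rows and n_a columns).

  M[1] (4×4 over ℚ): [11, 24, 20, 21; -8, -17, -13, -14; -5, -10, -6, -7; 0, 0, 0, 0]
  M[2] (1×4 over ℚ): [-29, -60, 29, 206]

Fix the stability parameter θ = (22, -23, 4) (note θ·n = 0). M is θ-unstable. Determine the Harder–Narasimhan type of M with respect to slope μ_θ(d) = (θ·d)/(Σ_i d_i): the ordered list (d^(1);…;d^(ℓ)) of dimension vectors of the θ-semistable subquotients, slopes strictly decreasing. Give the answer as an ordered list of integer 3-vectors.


Via rank(M_{q-1}∘⋯∘M_p): M ≅ I[1,1]^2, I[1,2], I[1,3], I[2,2]^2.
μ_θ-semistable layers: μ^(1)=22; μ^(2)=4; μ^(3)=-1/2; μ^(4)=-23

((2, 0, 0); (0, 0, 1); (2, 2, 0); (0, 2, 0))


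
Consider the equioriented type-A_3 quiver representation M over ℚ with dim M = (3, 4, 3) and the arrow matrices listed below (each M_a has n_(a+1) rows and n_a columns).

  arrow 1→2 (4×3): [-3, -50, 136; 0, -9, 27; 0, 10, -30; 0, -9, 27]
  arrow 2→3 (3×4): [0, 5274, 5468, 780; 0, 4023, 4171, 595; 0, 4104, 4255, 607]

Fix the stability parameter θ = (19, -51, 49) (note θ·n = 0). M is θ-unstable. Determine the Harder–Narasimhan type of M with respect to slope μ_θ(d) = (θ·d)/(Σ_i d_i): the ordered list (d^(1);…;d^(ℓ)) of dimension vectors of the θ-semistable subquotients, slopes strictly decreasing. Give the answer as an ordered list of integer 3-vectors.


Via rank(M_{q-1}∘⋯∘M_p): M ≅ I[1,1], I[1,2], I[1,3], I[2,2], I[2,3], I[3,3].
μ_θ-semistable layers: μ^(1)=49; μ^(2)=19; μ^(3)=-16; μ^(4)=-51

((0, 0, 3); (1, 0, 0); (2, 2, 0); (0, 2, 0))


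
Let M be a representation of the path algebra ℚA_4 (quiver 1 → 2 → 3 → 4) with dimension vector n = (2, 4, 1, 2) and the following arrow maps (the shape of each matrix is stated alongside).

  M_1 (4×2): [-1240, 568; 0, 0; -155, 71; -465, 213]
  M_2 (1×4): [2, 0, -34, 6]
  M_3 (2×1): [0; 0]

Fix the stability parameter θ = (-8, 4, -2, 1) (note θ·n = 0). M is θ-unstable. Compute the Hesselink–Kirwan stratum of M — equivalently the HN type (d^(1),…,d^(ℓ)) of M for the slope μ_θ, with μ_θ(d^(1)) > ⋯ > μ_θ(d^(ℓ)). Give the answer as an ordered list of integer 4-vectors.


Via rank(M_{q-1}∘⋯∘M_p): M ≅ I[1,1], I[1,2], I[2,2]^2, I[2,3], I[4,4]^2.
μ_θ-semistable layers: μ^(1)=4; μ^(2)=1; μ^(3)=-8

((0, 3, 0, 0); (0, 1, 1, 2); (2, 0, 0, 0))


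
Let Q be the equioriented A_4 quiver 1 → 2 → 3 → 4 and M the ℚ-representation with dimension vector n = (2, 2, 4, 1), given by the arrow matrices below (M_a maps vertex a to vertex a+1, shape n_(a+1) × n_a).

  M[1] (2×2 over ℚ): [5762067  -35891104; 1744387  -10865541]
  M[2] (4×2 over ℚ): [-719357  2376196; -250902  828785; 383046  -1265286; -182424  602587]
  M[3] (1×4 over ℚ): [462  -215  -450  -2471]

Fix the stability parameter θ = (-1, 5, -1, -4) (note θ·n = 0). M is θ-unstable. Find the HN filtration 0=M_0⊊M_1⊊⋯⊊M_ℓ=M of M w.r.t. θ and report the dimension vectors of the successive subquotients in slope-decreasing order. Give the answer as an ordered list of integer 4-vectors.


Barcode: M ≅ I[1,3]^2, I[3,3], I[3,4]. HN layers by μ_θ (3 steps, strictly decreasing):
  μ^(1)=2; μ^(2)=-1; μ^(3)=-5/2

((0, 2, 2, 0); (2, 0, 1, 0); (0, 0, 1, 1))


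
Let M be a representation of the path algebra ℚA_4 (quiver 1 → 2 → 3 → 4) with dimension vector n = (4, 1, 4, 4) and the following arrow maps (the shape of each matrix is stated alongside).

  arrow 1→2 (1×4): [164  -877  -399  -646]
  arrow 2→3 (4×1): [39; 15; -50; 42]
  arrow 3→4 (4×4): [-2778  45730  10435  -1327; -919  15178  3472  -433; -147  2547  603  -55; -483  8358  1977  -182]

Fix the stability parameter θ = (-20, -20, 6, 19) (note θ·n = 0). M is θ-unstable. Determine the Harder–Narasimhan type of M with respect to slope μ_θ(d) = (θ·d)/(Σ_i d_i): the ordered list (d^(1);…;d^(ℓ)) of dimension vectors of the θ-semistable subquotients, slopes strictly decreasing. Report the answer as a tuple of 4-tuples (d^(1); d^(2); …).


Via rank(M_{q-1}∘⋯∘M_p): M ≅ I[1,1]^3, I[1,4], I[3,3], I[3,4]^2, I[4,4].
μ_θ-semistable layers: μ^(1)=19; μ^(2)=6; μ^(3)=-20

((0, 0, 0, 4); (0, 0, 4, 0); (4, 1, 0, 0))


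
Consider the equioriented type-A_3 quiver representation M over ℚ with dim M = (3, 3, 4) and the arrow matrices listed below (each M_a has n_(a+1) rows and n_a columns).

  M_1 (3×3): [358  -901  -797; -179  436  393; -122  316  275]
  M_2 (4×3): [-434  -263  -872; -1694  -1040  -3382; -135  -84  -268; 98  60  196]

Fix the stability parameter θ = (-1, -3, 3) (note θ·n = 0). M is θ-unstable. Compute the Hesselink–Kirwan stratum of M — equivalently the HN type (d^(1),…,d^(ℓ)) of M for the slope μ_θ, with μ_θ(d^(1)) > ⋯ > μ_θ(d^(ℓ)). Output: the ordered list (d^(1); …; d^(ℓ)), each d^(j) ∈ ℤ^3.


Interval decomposition of M: I[1,3]^3, I[3,3].
HN type (ℓ=2): μ^(1)=3; μ^(2)=-2

((0, 0, 4); (3, 3, 0))


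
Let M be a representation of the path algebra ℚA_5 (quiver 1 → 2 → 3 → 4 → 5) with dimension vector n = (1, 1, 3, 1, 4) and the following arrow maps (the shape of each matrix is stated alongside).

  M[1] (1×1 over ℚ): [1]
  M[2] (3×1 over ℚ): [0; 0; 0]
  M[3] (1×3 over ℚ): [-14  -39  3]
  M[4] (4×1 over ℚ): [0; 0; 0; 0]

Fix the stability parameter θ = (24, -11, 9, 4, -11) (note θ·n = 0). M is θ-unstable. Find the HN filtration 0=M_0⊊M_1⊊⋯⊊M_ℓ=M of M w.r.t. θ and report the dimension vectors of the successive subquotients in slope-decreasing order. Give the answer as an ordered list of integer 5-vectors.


Interval decomposition of M: I[1,2], I[3,3]^2, I[3,4], I[5,5]^4.
HN type (ℓ=3): μ^(1)=9; μ^(2)=13/2; μ^(3)=-11

((0, 0, 2, 0, 0); (1, 1, 1, 1, 0); (0, 0, 0, 0, 4))


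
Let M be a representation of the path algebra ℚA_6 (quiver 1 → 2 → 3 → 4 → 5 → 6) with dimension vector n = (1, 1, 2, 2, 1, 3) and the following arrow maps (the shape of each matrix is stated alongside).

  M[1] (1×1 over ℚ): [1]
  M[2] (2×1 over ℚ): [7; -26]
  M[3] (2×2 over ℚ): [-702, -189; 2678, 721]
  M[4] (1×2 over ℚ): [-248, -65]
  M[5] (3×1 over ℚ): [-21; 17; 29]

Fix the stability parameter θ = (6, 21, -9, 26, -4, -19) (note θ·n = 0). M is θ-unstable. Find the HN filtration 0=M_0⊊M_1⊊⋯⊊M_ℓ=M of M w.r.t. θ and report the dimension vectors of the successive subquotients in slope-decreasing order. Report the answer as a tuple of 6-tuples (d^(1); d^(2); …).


Barcode: M ≅ I[1,3], I[3,6], I[4,4], I[6,6]^2. HN layers by μ_θ (5 steps, strictly decreasing):
  μ^(1)=26; μ^(2)=6; μ^(3)=1; μ^(4)=-9; μ^(5)=-19

((0, 0, 0, 1, 0, 0); (1, 1, 1, 0, 0, 0); (0, 0, 0, 1, 1, 1); (0, 0, 1, 0, 0, 0); (0, 0, 0, 0, 0, 2))


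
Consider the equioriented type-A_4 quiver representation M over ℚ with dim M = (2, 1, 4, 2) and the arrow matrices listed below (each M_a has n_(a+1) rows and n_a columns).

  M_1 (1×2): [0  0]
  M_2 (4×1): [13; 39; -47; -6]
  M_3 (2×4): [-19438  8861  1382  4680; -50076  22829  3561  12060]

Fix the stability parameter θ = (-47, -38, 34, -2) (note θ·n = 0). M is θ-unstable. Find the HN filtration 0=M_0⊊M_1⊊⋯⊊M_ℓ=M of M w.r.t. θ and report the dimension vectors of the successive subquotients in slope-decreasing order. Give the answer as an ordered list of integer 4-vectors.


Barcode: M ≅ I[1,1]^2, I[2,4], I[3,3]^2, I[3,4]. HN layers by μ_θ (4 steps, strictly decreasing):
  μ^(1)=34; μ^(2)=16; μ^(3)=-38; μ^(4)=-47

((0, 0, 2, 0); (0, 0, 2, 2); (0, 1, 0, 0); (2, 0, 0, 0))


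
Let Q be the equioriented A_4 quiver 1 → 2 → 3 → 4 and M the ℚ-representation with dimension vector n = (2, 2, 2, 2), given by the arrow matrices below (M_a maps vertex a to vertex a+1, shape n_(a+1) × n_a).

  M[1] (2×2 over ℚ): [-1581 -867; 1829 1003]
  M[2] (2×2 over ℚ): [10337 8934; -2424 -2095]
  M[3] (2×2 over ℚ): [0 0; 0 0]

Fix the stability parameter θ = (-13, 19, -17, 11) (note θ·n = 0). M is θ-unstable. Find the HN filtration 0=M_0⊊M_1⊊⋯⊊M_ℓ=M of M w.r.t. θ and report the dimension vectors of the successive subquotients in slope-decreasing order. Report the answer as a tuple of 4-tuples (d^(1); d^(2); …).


Barcode: M ≅ I[1,1], I[1,3], I[2,3], I[4,4]^2. HN layers by μ_θ (3 steps, strictly decreasing):
  μ^(1)=11; μ^(2)=1; μ^(3)=-13

((0, 0, 0, 2); (0, 2, 2, 0); (2, 0, 0, 0))


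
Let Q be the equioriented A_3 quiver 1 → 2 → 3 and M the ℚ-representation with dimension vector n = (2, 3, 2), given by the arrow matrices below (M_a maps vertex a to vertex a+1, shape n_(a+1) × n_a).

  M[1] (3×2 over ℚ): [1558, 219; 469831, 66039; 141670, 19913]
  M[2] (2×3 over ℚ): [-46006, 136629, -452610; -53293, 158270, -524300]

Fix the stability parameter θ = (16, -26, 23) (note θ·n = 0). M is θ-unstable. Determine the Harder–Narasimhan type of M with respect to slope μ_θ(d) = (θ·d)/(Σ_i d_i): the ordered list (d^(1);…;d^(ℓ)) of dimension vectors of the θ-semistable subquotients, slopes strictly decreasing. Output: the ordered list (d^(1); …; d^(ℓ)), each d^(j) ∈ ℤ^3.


Via rank(M_{q-1}∘⋯∘M_p): M ≅ I[1,3]^2, I[2,2].
μ_θ-semistable layers: μ^(1)=23; μ^(2)=-5; μ^(3)=-26

((0, 0, 2); (2, 2, 0); (0, 1, 0))


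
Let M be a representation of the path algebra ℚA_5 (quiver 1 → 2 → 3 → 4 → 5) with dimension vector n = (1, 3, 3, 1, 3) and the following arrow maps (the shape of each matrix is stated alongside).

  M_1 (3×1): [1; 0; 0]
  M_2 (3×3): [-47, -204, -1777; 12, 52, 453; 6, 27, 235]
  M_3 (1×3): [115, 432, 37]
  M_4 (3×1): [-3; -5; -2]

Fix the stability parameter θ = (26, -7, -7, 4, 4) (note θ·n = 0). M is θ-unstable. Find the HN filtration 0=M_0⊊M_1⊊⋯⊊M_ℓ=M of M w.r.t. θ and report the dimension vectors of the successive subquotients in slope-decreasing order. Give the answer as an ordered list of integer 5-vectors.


Interval decomposition of M: I[1,5], I[2,3]^2, I[5,5]^2.
HN type (ℓ=2): μ^(1)=4; μ^(2)=-7

((1, 1, 1, 1, 3); (0, 2, 2, 0, 0))


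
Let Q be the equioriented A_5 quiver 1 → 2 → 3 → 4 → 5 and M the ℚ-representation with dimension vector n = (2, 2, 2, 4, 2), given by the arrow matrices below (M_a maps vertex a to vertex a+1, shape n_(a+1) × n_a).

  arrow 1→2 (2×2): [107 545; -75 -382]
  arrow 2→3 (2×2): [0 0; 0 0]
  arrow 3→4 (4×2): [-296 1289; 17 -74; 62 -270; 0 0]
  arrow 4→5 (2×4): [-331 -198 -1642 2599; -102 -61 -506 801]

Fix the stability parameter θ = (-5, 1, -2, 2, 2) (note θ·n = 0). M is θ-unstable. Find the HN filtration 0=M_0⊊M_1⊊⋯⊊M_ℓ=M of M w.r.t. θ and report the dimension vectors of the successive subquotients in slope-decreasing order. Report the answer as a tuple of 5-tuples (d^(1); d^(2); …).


Via rank(M_{q-1}∘⋯∘M_p): M ≅ I[1,2]^2, I[3,5]^2, I[4,4]^2.
μ_θ-semistable layers: μ^(1)=2; μ^(2)=1; μ^(3)=-2; μ^(4)=-5

((0, 0, 0, 4, 2); (0, 2, 0, 0, 0); (0, 0, 2, 0, 0); (2, 0, 0, 0, 0))


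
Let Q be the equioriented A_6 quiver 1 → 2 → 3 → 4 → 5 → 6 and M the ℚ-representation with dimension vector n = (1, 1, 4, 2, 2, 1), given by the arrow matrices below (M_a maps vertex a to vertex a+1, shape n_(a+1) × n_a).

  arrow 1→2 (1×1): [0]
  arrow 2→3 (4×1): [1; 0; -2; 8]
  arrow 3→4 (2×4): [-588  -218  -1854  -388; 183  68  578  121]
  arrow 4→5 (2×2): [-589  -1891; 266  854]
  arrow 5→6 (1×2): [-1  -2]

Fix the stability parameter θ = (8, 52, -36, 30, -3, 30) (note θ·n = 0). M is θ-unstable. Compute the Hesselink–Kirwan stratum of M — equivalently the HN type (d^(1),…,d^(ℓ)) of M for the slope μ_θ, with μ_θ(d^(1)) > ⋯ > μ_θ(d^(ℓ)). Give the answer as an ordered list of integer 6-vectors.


Via rank(M_{q-1}∘⋯∘M_p): M ≅ I[1,1], I[2,6], I[3,3]^2, I[3,4], I[5,5].
μ_θ-semistable layers: μ^(1)=30; μ^(2)=27/2; μ^(3)=8; μ^(4)=-3; μ^(5)=-36

((0, 0, 0, 1, 0, 1); (0, 0, 0, 1, 1, 0); (1, 1, 1, 0, 0, 0); (0, 0, 0, 0, 1, 0); (0, 0, 3, 0, 0, 0))


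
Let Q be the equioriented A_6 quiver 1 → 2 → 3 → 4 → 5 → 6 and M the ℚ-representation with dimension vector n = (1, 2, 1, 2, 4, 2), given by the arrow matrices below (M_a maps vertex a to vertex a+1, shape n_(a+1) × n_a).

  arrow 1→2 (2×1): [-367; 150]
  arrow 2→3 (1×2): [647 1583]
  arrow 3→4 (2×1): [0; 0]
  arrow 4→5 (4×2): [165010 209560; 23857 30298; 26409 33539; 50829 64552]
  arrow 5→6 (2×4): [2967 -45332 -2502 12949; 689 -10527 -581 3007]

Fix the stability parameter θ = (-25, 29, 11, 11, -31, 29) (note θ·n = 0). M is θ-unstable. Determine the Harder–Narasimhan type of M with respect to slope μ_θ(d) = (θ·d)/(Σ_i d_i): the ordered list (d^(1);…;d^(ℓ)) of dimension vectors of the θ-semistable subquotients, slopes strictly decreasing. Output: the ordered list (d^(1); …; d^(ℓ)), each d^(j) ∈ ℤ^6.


Barcode: M ≅ I[1,3], I[2,2], I[4,6]^2, I[5,5]^2. HN layers by μ_θ (5 steps, strictly decreasing):
  μ^(1)=29; μ^(2)=20; μ^(3)=-10; μ^(4)=-25; μ^(5)=-31

((0, 1, 0, 0, 0, 2); (0, 1, 1, 0, 0, 0); (0, 0, 0, 2, 2, 0); (1, 0, 0, 0, 0, 0); (0, 0, 0, 0, 2, 0))


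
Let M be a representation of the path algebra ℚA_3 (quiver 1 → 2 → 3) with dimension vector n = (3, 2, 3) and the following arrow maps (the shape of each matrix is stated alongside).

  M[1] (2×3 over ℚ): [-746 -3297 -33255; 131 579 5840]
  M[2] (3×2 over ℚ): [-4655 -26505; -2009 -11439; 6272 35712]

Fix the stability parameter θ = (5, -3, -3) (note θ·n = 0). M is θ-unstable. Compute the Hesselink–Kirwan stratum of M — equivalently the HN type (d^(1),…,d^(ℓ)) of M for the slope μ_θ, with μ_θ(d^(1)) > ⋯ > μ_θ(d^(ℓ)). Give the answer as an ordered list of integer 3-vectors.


Via rank(M_{q-1}∘⋯∘M_p): M ≅ I[1,1], I[1,2], I[1,3], I[3,3]^2.
μ_θ-semistable layers: μ^(1)=5; μ^(2)=1; μ^(3)=-1/3; μ^(4)=-3

((1, 0, 0); (1, 1, 0); (1, 1, 1); (0, 0, 2))


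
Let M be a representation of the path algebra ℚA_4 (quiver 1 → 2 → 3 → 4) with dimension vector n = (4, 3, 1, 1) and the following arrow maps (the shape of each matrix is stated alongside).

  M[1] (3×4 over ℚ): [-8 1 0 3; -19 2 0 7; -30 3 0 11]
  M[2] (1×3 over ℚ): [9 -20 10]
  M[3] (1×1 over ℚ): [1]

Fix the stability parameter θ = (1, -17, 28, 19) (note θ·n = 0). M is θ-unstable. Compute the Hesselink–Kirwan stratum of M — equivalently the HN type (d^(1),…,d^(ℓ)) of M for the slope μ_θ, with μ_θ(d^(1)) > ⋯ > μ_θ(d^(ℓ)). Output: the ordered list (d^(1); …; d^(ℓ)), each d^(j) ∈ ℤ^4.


Interval decomposition of M: I[1,1]^2, I[1,2], I[1,4], I[2,2].
HN type (ℓ=4): μ^(1)=47/2; μ^(2)=1; μ^(3)=-8; μ^(4)=-17

((0, 0, 1, 1); (2, 0, 0, 0); (2, 2, 0, 0); (0, 1, 0, 0))


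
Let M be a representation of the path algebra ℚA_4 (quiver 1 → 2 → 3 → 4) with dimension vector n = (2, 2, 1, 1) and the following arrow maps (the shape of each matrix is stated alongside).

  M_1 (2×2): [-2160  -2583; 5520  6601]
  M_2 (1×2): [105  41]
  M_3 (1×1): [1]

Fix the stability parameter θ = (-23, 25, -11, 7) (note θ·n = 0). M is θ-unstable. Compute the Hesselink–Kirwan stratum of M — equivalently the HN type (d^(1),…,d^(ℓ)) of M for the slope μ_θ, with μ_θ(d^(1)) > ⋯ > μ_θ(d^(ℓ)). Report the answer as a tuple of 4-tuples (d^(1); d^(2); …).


Via rank(M_{q-1}∘⋯∘M_p): M ≅ I[1,1], I[1,4], I[2,2].
μ_θ-semistable layers: μ^(1)=25; μ^(2)=7; μ^(3)=-23

((0, 1, 0, 0); (0, 1, 1, 1); (2, 0, 0, 0))


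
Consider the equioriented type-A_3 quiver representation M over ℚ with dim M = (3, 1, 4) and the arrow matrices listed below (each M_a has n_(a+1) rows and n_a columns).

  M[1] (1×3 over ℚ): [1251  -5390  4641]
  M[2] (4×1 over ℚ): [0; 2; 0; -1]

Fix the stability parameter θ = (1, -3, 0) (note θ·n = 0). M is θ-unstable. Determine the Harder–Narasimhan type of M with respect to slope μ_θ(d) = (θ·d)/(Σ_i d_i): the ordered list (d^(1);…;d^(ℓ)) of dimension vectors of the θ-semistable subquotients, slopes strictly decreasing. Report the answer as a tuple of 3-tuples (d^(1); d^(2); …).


Via rank(M_{q-1}∘⋯∘M_p): M ≅ I[1,1]^2, I[1,3], I[3,3]^3.
μ_θ-semistable layers: μ^(1)=1; μ^(2)=0; μ^(3)=-1

((2, 0, 0); (0, 0, 4); (1, 1, 0))


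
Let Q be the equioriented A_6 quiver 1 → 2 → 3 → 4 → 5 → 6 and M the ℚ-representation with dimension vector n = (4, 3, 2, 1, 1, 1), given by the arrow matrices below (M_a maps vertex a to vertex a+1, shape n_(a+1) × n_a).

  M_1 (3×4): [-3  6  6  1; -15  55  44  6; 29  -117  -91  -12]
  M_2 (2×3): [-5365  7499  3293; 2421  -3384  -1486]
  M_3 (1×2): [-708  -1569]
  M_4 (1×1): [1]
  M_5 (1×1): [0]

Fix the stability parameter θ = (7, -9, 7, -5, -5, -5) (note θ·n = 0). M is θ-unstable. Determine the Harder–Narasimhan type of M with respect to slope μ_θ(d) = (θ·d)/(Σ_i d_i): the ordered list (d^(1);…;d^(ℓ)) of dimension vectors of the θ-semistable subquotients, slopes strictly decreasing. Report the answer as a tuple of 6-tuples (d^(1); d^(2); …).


Via rank(M_{q-1}∘⋯∘M_p): M ≅ I[1,1], I[1,2], I[1,3], I[1,5], I[6,6].
μ_θ-semistable layers: μ^(1)=7; μ^(2)=-1; μ^(3)=-5

((1, 0, 1, 0, 0, 0); (3, 3, 1, 1, 1, 0); (0, 0, 0, 0, 0, 1))


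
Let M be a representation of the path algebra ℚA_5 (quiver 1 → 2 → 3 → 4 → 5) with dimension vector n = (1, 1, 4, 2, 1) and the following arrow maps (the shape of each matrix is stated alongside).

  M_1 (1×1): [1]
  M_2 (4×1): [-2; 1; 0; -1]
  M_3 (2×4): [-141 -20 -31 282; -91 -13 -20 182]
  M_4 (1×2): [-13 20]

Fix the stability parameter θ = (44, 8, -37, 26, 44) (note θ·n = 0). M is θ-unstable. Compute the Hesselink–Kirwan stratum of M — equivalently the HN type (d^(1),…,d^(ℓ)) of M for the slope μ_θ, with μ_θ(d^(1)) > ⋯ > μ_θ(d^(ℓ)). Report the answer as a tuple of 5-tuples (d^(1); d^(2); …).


Barcode: M ≅ I[1,4], I[3,3]^2, I[3,5]. HN layers by μ_θ (4 steps, strictly decreasing):
  μ^(1)=44; μ^(2)=26; μ^(3)=5; μ^(4)=-37

((0, 0, 0, 0, 1); (0, 0, 0, 2, 0); (1, 1, 1, 0, 0); (0, 0, 3, 0, 0))


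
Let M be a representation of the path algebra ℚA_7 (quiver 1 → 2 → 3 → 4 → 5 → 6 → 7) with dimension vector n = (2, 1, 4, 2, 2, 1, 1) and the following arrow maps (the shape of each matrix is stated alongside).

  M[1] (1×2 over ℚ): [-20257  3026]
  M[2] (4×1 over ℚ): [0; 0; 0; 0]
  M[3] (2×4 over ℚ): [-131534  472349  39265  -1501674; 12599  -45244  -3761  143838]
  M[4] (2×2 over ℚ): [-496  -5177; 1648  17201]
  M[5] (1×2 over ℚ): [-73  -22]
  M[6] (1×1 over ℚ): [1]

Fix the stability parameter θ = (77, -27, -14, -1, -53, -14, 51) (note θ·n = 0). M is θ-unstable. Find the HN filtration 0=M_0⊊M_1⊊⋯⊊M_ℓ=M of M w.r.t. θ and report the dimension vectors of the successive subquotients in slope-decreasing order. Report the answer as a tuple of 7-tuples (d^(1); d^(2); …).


Interval decomposition of M: I[1,1], I[1,2], I[3,3]^2, I[3,4], I[3,7], I[5,5].
HN type (ℓ=7): μ^(1)=77; μ^(2)=51; μ^(3)=25; μ^(4)=-1; μ^(5)=-14; μ^(6)=-68/3; μ^(7)=-53

((1, 0, 0, 0, 0, 0, 0); (0, 0, 0, 0, 0, 0, 1); (1, 1, 0, 0, 0, 0, 0); (0, 0, 0, 1, 0, 0, 0); (0, 0, 3, 0, 0, 1, 0); (0, 0, 1, 1, 1, 0, 0); (0, 0, 0, 0, 1, 0, 0))


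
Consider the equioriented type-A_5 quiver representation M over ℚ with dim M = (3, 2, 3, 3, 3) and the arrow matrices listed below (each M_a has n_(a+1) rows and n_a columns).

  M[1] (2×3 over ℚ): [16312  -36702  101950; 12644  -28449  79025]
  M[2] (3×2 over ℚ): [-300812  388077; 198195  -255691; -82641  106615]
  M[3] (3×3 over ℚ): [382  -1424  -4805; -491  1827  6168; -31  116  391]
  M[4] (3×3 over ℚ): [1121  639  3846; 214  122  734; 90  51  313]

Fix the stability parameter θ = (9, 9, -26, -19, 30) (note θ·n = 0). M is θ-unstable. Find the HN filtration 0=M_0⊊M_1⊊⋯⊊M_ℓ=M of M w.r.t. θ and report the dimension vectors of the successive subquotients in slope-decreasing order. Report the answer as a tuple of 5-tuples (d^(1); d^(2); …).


Interval decomposition of M: I[1,1]^2, I[1,5], I[2,5], I[3,5].
HN type (ℓ=6): μ^(1)=30; μ^(2)=9; μ^(3)=-27/4; μ^(4)=-12; μ^(5)=-19; μ^(6)=-26

((0, 0, 0, 0, 3); (2, 0, 0, 0, 0); (1, 1, 1, 1, 0); (0, 1, 1, 1, 0); (0, 0, 0, 1, 0); (0, 0, 1, 0, 0))


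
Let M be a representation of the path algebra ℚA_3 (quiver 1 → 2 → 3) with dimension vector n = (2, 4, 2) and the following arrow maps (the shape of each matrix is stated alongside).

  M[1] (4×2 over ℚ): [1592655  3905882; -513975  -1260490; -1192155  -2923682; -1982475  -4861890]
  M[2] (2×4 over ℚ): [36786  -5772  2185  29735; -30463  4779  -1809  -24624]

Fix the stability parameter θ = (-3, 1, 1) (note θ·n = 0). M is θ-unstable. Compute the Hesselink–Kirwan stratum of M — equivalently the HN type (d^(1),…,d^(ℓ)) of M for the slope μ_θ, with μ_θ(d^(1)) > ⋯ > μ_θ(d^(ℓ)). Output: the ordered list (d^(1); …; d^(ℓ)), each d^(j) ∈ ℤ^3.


Interval decomposition of M: I[1,1], I[1,3], I[2,2]^2, I[2,3].
HN type (ℓ=2): μ^(1)=1; μ^(2)=-3

((0, 4, 2); (2, 0, 0))


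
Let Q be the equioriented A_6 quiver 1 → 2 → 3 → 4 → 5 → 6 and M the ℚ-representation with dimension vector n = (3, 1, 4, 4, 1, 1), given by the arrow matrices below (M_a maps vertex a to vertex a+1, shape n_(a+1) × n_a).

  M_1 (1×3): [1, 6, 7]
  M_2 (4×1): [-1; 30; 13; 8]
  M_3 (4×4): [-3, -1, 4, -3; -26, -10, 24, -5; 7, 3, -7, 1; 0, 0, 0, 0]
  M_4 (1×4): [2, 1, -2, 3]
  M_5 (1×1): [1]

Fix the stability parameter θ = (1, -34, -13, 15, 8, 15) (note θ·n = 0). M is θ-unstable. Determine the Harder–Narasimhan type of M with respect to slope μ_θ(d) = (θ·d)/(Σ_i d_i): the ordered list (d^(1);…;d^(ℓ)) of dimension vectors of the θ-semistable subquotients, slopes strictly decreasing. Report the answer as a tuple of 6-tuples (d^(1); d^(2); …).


Barcode: M ≅ I[1,1]^2, I[1,4], I[3,3], I[3,4], I[3,6], I[4,4]. HN layers by μ_θ (5 steps, strictly decreasing):
  μ^(1)=15; μ^(2)=23/2; μ^(3)=1; μ^(4)=-13; μ^(5)=-33/2

((0, 0, 0, 3, 0, 1); (0, 0, 0, 1, 1, 0); (2, 0, 0, 0, 0, 0); (0, 0, 4, 0, 0, 0); (1, 1, 0, 0, 0, 0))


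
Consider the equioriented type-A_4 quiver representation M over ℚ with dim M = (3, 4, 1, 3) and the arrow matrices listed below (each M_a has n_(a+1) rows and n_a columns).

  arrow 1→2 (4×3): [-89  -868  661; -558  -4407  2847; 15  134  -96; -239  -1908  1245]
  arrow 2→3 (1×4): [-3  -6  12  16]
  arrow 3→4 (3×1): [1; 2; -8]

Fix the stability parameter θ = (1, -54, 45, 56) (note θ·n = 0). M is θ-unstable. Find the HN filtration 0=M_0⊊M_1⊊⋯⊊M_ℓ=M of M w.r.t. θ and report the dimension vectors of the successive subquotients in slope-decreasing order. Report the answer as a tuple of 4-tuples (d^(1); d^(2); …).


Barcode: M ≅ I[1,2]^2, I[1,4], I[2,2], I[4,4]^2. HN layers by μ_θ (4 steps, strictly decreasing):
  μ^(1)=56; μ^(2)=45; μ^(3)=-53/2; μ^(4)=-54

((0, 0, 0, 3); (0, 0, 1, 0); (3, 3, 0, 0); (0, 1, 0, 0))


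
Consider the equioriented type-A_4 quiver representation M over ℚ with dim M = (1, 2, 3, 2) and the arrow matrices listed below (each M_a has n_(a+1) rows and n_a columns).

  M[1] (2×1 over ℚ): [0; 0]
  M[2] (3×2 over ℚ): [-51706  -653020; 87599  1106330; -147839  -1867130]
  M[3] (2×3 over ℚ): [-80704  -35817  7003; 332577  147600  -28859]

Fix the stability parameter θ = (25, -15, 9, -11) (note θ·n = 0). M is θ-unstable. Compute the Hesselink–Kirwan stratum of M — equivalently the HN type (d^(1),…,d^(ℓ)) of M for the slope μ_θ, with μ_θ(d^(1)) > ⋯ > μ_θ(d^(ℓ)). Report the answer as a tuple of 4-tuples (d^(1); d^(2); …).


Barcode: M ≅ I[1,1], I[2,2], I[2,4], I[3,3], I[3,4]. HN layers by μ_θ (4 steps, strictly decreasing):
  μ^(1)=25; μ^(2)=9; μ^(3)=-1; μ^(4)=-15

((1, 0, 0, 0); (0, 0, 1, 0); (0, 0, 2, 2); (0, 2, 0, 0))


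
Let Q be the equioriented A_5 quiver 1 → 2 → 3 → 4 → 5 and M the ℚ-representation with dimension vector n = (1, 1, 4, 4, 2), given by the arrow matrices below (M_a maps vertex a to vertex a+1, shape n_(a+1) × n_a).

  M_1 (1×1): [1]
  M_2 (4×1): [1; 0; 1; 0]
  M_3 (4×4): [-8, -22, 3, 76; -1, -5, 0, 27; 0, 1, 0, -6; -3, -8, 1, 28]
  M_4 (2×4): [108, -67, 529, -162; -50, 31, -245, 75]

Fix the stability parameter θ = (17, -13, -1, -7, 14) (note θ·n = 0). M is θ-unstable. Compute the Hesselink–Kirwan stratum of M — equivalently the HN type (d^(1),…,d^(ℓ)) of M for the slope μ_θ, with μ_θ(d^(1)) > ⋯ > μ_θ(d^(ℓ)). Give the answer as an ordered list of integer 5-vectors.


Barcode: M ≅ I[1,5], I[3,4]^2, I[3,5]. HN layers by μ_θ (3 steps, strictly decreasing):
  μ^(1)=14; μ^(2)=-1; μ^(3)=-4

((0, 0, 0, 0, 2); (1, 1, 1, 1, 0); (0, 0, 3, 3, 0))


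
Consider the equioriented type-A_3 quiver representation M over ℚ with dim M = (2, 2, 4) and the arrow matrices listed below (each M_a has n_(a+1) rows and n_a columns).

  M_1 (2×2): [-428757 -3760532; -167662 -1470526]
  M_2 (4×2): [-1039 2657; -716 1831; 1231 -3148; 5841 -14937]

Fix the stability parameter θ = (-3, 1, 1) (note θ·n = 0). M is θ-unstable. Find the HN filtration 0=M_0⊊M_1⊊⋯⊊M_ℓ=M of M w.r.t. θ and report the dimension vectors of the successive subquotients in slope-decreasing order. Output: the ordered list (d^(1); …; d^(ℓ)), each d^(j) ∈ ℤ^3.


Via rank(M_{q-1}∘⋯∘M_p): M ≅ I[1,3]^2, I[3,3]^2.
μ_θ-semistable layers: μ^(1)=1; μ^(2)=-3

((0, 2, 4); (2, 0, 0))


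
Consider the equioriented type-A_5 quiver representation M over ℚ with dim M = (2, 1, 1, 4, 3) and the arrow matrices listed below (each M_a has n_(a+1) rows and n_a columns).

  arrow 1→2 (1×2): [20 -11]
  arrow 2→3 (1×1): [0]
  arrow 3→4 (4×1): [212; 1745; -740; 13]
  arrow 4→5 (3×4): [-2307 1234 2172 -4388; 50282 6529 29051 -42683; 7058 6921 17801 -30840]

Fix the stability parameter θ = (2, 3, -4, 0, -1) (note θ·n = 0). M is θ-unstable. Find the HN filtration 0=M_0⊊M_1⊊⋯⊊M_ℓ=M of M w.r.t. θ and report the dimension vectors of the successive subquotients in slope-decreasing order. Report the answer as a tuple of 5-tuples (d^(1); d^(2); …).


Via rank(M_{q-1}∘⋯∘M_p): M ≅ I[1,1], I[1,2], I[3,5], I[4,4], I[4,5]^2.
μ_θ-semistable layers: μ^(1)=3; μ^(2)=2; μ^(3)=0; μ^(4)=-1/2; μ^(5)=-4

((0, 1, 0, 0, 0); (2, 0, 0, 0, 0); (0, 0, 0, 1, 0); (0, 0, 0, 3, 3); (0, 0, 1, 0, 0))


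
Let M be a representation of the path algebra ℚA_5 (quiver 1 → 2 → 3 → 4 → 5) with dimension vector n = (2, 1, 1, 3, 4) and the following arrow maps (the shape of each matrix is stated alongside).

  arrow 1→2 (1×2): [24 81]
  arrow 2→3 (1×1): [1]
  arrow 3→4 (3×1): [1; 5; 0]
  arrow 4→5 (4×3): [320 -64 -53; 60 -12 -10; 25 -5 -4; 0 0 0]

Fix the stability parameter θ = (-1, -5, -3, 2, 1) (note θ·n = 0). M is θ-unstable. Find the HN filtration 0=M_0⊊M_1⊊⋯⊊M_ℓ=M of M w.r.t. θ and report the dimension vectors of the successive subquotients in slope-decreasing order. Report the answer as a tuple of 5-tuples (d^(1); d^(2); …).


Barcode: M ≅ I[1,1], I[1,4], I[4,5]^2, I[5,5]^2. HN layers by μ_θ (5 steps, strictly decreasing):
  μ^(1)=2; μ^(2)=3/2; μ^(3)=1; μ^(4)=-1; μ^(5)=-3

((0, 0, 0, 1, 0); (0, 0, 0, 2, 2); (0, 0, 0, 0, 2); (1, 0, 0, 0, 0); (1, 1, 1, 0, 0))


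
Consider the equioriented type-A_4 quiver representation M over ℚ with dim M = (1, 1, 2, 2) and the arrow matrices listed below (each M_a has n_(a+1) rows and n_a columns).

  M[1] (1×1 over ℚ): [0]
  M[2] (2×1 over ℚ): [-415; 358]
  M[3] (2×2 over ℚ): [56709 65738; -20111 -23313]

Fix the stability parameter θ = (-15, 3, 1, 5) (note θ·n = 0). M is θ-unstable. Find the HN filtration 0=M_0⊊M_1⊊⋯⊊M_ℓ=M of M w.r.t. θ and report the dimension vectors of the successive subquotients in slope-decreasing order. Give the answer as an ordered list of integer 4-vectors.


Barcode: M ≅ I[1,1], I[2,4], I[3,4]. HN layers by μ_θ (4 steps, strictly decreasing):
  μ^(1)=5; μ^(2)=2; μ^(3)=1; μ^(4)=-15

((0, 0, 0, 2); (0, 1, 1, 0); (0, 0, 1, 0); (1, 0, 0, 0))


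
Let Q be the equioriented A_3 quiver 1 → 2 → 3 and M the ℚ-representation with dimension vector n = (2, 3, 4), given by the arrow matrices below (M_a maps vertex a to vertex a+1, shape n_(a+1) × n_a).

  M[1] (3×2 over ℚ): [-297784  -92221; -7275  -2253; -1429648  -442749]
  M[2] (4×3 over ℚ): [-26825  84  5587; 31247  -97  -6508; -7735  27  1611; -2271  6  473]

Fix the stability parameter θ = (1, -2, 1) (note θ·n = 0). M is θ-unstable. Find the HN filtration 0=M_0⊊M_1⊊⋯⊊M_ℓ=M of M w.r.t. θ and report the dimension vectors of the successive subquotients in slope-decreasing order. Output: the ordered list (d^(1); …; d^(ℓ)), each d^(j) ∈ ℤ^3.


Interval decomposition of M: I[1,3]^2, I[2,3], I[3,3].
HN type (ℓ=3): μ^(1)=1; μ^(2)=-1/2; μ^(3)=-2

((0, 0, 4); (2, 2, 0); (0, 1, 0))


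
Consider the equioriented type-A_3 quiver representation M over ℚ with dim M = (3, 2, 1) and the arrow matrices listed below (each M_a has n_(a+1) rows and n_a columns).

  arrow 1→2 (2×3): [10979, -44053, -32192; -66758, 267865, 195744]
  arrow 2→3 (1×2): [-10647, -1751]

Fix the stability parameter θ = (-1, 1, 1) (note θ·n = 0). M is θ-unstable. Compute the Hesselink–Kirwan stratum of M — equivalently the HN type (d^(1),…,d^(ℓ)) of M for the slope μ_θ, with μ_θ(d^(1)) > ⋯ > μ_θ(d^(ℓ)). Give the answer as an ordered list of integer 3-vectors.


Interval decomposition of M: I[1,1], I[1,2], I[1,3].
HN type (ℓ=2): μ^(1)=1; μ^(2)=-1

((0, 2, 1); (3, 0, 0))


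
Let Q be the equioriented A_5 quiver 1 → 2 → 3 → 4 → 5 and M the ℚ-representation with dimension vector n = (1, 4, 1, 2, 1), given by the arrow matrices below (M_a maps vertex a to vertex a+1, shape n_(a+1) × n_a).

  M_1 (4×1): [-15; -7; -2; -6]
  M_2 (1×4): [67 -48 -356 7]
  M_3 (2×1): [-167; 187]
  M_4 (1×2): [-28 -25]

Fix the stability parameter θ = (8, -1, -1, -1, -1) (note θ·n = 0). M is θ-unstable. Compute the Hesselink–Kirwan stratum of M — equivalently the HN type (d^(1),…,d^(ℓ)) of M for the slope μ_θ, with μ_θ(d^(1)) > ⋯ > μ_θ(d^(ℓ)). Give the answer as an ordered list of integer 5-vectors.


Interval decomposition of M: I[1,5], I[2,2]^3, I[4,4].
HN type (ℓ=2): μ^(1)=4/5; μ^(2)=-1

((1, 1, 1, 1, 1); (0, 3, 0, 1, 0))


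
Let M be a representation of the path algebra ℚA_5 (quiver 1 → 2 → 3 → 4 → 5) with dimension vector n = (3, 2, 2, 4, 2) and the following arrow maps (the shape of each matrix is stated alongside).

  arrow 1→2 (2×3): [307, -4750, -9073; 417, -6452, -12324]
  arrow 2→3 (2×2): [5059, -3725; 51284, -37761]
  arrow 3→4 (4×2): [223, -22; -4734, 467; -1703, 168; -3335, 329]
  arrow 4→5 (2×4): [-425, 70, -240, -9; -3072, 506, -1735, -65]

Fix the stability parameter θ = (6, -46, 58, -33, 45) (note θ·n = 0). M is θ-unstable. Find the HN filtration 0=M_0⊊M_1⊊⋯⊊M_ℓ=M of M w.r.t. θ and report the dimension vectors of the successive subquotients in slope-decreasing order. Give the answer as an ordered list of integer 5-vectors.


Interval decomposition of M: I[1,1], I[1,4], I[1,5], I[4,4], I[4,5].
HN type (ℓ=5): μ^(1)=45; μ^(2)=25/2; μ^(3)=6; μ^(4)=-20; μ^(5)=-33

((0, 0, 0, 0, 2); (0, 0, 2, 2, 0); (1, 0, 0, 0, 0); (2, 2, 0, 0, 0); (0, 0, 0, 2, 0))
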